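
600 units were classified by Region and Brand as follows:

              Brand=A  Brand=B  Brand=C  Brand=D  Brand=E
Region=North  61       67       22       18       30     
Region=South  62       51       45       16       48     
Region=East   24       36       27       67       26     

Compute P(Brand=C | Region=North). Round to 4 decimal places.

0.1111

Total with Region=North: 61 + 67 + 22 + 18 + 30 = 198.
P(Brand=C | Region=North) = 22/198 = 0.1111.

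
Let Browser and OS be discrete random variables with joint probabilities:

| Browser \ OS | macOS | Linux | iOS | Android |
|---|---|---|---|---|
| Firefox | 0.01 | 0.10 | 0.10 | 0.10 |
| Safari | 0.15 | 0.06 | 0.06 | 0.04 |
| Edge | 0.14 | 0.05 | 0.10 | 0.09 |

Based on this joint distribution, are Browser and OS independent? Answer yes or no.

no

P(Browser=Firefox) = 0.31 and P(OS=macOS) = 0.30, so their product is 0.0930, but P(Browser=Firefox, OS=macOS) = 0.01. Since these differ, Browser and OS are not independent.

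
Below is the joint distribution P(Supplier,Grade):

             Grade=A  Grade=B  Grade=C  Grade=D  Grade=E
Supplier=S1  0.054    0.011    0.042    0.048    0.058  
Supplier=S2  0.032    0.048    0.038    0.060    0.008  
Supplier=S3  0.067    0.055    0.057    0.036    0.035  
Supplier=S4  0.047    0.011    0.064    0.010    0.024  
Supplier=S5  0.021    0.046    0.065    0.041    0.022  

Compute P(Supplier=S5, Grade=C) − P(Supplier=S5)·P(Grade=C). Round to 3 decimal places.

0.013

P(Supplier=S5) = 0.021 + 0.046 + 0.065 + 0.041 + 0.022 = 0.195.
P(Grade=C) = 0.042 + 0.038 + 0.057 + 0.064 + 0.065 = 0.266.
P(Supplier=S5, Grade=C) − P(Supplier=S5)P(Grade=C) = 0.065 − 0.195×0.266 = 0.013.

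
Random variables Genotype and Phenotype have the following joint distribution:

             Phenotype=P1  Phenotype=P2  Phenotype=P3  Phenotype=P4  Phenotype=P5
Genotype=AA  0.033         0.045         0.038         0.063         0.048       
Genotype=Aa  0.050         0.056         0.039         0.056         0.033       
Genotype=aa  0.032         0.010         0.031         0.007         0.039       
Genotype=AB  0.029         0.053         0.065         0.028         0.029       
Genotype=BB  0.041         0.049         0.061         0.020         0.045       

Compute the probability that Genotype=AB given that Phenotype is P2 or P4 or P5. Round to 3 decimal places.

0.189

P(Phenotype=P2) = 0.045 + 0.056 + 0.010 + 0.053 + 0.049 = 0.213.
P(Phenotype=P4) = 0.063 + 0.056 + 0.007 + 0.028 + 0.020 = 0.174.
P(Phenotype=P5) = 0.048 + 0.033 + 0.039 + 0.029 + 0.045 = 0.194.
P(Phenotype ∈ {P2, P4, P5}) = 0.213 + 0.174 + 0.194 = 0.581; P(Genotype=AB, Phenotype ∈ {P2, P4, P5}) = 0.053 + 0.028 + 0.029 = 0.110.
P(Genotype=AB | Phenotype ∈ {P2, P4, P5}) = 0.110/0.581 = 0.189.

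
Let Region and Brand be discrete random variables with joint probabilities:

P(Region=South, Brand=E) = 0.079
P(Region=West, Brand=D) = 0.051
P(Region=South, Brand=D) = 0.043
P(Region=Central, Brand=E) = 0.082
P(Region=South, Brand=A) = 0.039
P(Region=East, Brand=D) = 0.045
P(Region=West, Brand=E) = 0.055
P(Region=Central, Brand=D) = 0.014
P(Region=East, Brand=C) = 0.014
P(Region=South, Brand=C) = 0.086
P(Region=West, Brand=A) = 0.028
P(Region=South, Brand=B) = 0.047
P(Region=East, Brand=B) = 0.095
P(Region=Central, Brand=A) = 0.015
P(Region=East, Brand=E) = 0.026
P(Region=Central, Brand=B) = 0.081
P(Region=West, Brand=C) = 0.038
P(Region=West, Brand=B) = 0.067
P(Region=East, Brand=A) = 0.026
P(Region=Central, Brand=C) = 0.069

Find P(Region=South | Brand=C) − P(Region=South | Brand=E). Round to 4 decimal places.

0.0890

P(Brand=C) = 0.086 + 0.014 + 0.038 + 0.069 = 0.207; P(Region=South | Brand=C) = 0.086/0.207 = 0.41546.
P(Brand=E) = 0.079 + 0.026 + 0.055 + 0.082 = 0.242; P(Region=South | Brand=E) = 0.079/0.242 = 0.32645.
Difference = 0.0890.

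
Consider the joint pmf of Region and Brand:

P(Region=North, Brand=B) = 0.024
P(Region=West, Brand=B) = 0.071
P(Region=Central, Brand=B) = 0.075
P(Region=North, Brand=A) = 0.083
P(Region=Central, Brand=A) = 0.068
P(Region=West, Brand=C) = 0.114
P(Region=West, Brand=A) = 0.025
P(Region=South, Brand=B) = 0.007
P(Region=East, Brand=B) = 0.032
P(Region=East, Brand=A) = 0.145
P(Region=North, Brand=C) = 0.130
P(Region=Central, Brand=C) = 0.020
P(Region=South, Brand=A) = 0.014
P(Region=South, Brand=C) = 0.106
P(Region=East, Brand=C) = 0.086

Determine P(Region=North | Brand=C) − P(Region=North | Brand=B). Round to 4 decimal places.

P(Brand=C) = 0.130 + 0.106 + 0.086 + 0.114 + 0.020 = 0.456; P(Region=North | Brand=C) = 0.130/0.456 = 0.28509.
P(Brand=B) = 0.024 + 0.007 + 0.032 + 0.071 + 0.075 = 0.209; P(Region=North | Brand=B) = 0.024/0.209 = 0.11483.
Difference = 0.1703.

0.1703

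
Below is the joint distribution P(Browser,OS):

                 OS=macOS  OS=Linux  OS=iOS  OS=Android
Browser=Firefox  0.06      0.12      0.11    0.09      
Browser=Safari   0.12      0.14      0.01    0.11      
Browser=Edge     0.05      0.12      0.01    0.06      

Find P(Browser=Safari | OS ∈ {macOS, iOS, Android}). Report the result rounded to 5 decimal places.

0.38710

P(OS=macOS) = 0.06 + 0.12 + 0.05 = 0.23.
P(OS=iOS) = 0.11 + 0.01 + 0.01 = 0.13.
P(OS=Android) = 0.09 + 0.11 + 0.06 = 0.26.
P(OS ∈ {macOS, iOS, Android}) = 0.23 + 0.13 + 0.26 = 0.62; P(Browser=Safari, OS ∈ {macOS, iOS, Android}) = 0.12 + 0.01 + 0.11 = 0.24.
P(Browser=Safari | OS ∈ {macOS, iOS, Android}) = 0.24/0.62 = 0.38710.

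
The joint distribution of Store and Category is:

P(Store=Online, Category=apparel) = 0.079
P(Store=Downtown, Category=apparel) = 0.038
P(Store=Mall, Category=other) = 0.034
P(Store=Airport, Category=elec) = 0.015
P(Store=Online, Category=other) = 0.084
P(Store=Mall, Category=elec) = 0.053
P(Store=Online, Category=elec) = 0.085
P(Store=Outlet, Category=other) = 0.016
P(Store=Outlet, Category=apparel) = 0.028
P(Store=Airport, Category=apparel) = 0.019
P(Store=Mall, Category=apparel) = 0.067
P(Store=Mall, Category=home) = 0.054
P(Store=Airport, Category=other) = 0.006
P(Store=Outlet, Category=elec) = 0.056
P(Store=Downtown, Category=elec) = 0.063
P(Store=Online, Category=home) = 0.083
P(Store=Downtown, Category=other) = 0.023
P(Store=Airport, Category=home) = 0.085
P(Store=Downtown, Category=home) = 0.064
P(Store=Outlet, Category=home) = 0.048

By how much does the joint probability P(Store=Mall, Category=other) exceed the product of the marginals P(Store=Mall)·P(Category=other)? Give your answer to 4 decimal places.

P(Store=Mall) = 0.067 + 0.053 + 0.054 + 0.034 = 0.208.
P(Category=other) = 0.023 + 0.034 + 0.006 + 0.016 + 0.084 = 0.163.
P(Store=Mall, Category=other) − P(Store=Mall)P(Category=other) = 0.034 − 0.208×0.163 = 0.0001.

0.0001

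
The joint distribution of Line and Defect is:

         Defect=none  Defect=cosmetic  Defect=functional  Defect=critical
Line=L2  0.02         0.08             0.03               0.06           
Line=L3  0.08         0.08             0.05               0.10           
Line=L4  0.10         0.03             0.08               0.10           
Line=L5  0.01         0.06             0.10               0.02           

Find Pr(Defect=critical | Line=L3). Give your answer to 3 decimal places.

0.323

P(Line=L3) = 0.08 + 0.08 + 0.05 + 0.10 = 0.31.
P(Defect=critical | Line=L3) = 0.10/0.31 = 0.323.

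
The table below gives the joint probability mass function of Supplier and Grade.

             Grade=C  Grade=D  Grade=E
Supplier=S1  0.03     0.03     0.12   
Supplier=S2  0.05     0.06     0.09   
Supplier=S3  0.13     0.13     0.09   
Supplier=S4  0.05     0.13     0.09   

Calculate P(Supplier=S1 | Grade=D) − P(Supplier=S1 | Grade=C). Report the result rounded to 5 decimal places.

-0.02967

P(Grade=D) = 0.03 + 0.06 + 0.13 + 0.13 = 0.35; P(Supplier=S1 | Grade=D) = 0.03/0.35 = 0.085714.
P(Grade=C) = 0.03 + 0.05 + 0.13 + 0.05 = 0.26; P(Supplier=S1 | Grade=C) = 0.03/0.26 = 0.115385.
Difference = -0.02967.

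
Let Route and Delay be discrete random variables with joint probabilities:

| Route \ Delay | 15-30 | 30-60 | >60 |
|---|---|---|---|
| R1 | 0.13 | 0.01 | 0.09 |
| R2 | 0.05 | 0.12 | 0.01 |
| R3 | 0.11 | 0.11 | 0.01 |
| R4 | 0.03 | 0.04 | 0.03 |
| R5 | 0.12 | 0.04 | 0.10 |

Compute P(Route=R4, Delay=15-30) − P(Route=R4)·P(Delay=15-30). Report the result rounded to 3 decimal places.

-0.014

P(Route=R4) = 0.03 + 0.04 + 0.03 = 0.10.
P(Delay=15-30) = 0.13 + 0.05 + 0.11 + 0.03 + 0.12 = 0.44.
P(Route=R4, Delay=15-30) − P(Route=R4)P(Delay=15-30) = 0.03 − 0.10×0.44 = -0.014.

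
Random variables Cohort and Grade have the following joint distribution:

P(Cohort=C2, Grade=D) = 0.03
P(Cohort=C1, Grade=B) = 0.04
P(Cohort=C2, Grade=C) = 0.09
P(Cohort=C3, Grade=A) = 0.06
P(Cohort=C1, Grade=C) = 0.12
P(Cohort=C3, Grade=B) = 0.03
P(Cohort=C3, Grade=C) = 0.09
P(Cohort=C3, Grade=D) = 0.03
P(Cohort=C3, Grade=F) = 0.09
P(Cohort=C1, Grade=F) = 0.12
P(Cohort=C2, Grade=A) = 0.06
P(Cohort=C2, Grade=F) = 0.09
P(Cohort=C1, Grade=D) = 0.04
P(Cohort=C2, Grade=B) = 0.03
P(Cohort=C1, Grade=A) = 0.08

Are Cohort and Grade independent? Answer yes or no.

yes

Every cell satisfies P(Cohort,Grade) = P(Cohort)·P(Grade). For instance P(Cohort=C3) = 0.30, P(Grade=A) = 0.20, and 0.30×0.20 = 0.06 matches the joint entry. So Cohort and Grade are independent.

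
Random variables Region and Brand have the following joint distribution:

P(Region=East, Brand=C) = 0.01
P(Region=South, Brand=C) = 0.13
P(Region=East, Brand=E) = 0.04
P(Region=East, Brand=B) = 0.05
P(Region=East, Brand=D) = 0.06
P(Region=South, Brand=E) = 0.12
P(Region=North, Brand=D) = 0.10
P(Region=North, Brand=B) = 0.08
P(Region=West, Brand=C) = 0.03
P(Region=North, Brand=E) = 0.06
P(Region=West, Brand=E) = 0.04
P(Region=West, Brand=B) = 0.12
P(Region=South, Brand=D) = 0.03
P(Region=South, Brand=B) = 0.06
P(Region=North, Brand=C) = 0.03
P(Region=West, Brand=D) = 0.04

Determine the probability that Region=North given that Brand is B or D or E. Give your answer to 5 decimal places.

0.30000

P(Brand=B) = 0.08 + 0.06 + 0.05 + 0.12 = 0.31.
P(Brand=D) = 0.10 + 0.03 + 0.06 + 0.04 = 0.23.
P(Brand=E) = 0.06 + 0.12 + 0.04 + 0.04 = 0.26.
P(Brand ∈ {B, D, E}) = 0.31 + 0.23 + 0.26 = 0.80; P(Region=North, Brand ∈ {B, D, E}) = 0.08 + 0.10 + 0.06 = 0.24.
P(Region=North | Brand ∈ {B, D, E}) = 0.24/0.80 = 0.30000.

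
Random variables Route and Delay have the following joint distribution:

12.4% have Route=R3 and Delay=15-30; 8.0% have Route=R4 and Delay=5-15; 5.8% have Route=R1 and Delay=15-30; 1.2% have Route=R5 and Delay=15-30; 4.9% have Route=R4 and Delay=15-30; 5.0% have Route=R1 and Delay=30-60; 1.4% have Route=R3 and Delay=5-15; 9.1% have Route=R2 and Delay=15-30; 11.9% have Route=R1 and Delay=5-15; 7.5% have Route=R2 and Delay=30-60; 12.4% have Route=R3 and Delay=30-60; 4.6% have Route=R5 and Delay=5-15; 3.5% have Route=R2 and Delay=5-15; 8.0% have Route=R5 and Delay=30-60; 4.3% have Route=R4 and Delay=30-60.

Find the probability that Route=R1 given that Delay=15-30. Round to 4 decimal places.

P(Delay=15-30) = 0.058 + 0.091 + 0.124 + 0.049 + 0.012 = 0.334.
P(Route=R1 | Delay=15-30) = 0.058/0.334 = 0.1737.

0.1737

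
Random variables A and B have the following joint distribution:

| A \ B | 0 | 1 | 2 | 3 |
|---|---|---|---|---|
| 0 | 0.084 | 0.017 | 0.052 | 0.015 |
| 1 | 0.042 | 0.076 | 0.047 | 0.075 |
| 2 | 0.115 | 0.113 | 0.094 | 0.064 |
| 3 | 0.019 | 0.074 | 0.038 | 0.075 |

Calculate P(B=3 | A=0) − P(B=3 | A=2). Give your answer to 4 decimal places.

P(A=0) = 0.084 + 0.017 + 0.052 + 0.015 = 0.168; P(B=3 | A=0) = 0.015/0.168 = 0.08929.
P(A=2) = 0.115 + 0.113 + 0.094 + 0.064 = 0.386; P(B=3 | A=2) = 0.064/0.386 = 0.16580.
Difference = -0.0765.

-0.0765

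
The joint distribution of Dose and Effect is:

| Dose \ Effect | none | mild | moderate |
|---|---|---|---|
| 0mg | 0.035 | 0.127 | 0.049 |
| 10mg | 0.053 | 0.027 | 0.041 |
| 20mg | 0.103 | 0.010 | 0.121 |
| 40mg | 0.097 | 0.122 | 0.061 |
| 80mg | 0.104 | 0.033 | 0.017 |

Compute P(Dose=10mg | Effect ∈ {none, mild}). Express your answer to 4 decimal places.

0.1125

P(Effect=none) = 0.035 + 0.053 + 0.103 + 0.097 + 0.104 = 0.392.
P(Effect=mild) = 0.127 + 0.027 + 0.010 + 0.122 + 0.033 = 0.319.
P(Effect ∈ {none, mild}) = 0.392 + 0.319 = 0.711; P(Dose=10mg, Effect ∈ {none, mild}) = 0.053 + 0.027 = 0.080.
P(Dose=10mg | Effect ∈ {none, mild}) = 0.080/0.711 = 0.1125.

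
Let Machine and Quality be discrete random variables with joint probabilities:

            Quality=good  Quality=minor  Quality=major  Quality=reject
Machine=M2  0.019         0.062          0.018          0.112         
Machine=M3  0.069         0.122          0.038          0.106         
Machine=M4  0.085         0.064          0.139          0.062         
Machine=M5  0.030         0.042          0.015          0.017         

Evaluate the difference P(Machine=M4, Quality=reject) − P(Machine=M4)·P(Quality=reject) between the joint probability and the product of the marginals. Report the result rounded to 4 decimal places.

P(Machine=M4) = 0.085 + 0.064 + 0.139 + 0.062 = 0.350.
P(Quality=reject) = 0.112 + 0.106 + 0.062 + 0.017 = 0.297.
P(Machine=M4, Quality=reject) − P(Machine=M4)P(Quality=reject) = 0.062 − 0.350×0.297 = -0.0420.

-0.0420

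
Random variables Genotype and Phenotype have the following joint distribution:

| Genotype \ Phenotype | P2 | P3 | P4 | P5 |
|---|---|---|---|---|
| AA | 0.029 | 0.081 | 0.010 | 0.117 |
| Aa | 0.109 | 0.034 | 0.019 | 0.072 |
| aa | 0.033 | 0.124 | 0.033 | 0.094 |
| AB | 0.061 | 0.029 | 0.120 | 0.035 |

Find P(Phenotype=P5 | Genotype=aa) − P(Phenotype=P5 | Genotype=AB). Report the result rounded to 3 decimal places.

0.188

P(Genotype=aa) = 0.033 + 0.124 + 0.033 + 0.094 = 0.284; P(Phenotype=P5 | Genotype=aa) = 0.094/0.284 = 0.3310.
P(Genotype=AB) = 0.061 + 0.029 + 0.120 + 0.035 = 0.245; P(Phenotype=P5 | Genotype=AB) = 0.035/0.245 = 0.1429.
Difference = 0.188.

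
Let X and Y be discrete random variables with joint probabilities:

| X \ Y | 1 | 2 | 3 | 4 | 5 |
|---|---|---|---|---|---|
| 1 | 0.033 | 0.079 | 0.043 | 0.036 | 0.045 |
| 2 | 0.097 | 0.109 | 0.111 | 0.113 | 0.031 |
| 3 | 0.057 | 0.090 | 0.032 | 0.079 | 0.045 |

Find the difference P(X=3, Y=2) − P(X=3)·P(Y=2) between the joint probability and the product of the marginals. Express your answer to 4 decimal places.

0.0058

P(X=3) = 0.057 + 0.090 + 0.032 + 0.079 + 0.045 = 0.303.
P(Y=2) = 0.079 + 0.109 + 0.090 = 0.278.
P(X=3, Y=2) − P(X=3)P(Y=2) = 0.090 − 0.303×0.278 = 0.0058.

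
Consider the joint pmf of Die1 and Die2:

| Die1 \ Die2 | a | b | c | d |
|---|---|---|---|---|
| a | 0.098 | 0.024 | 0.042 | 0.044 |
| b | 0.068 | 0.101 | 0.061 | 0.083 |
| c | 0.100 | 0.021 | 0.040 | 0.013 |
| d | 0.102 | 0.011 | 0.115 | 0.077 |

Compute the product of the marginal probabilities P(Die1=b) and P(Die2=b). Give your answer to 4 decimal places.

P(Die1=b) = 0.068 + 0.101 + 0.061 + 0.083 = 0.313.
P(Die2=b) = 0.024 + 0.101 + 0.021 + 0.011 = 0.157.
Product: 0.313 × 0.157 = 0.0491.

0.0491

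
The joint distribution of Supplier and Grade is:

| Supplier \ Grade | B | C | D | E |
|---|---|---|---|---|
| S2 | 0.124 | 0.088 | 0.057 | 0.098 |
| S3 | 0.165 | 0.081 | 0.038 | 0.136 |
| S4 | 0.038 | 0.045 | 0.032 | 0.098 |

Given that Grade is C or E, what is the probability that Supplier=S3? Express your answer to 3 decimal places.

0.397

P(Grade=C) = 0.088 + 0.081 + 0.045 = 0.214.
P(Grade=E) = 0.098 + 0.136 + 0.098 = 0.332.
P(Grade ∈ {C, E}) = 0.214 + 0.332 = 0.546; P(Supplier=S3, Grade ∈ {C, E}) = 0.081 + 0.136 = 0.217.
P(Supplier=S3 | Grade ∈ {C, E}) = 0.217/0.546 = 0.397.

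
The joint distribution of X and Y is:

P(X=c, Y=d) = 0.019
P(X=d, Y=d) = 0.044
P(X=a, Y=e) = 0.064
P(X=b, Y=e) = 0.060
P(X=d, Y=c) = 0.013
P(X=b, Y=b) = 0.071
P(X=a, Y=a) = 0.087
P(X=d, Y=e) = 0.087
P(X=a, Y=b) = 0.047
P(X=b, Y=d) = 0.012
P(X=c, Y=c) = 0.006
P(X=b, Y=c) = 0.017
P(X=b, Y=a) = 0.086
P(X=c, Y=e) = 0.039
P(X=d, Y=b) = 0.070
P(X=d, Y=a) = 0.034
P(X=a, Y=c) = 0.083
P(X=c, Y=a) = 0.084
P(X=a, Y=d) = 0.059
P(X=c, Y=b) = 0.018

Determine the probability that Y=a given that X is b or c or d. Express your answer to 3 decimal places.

0.309

P(X=b) = 0.086 + 0.071 + 0.017 + 0.012 + 0.060 = 0.246.
P(X=c) = 0.084 + 0.018 + 0.006 + 0.019 + 0.039 = 0.166.
P(X=d) = 0.034 + 0.070 + 0.013 + 0.044 + 0.087 = 0.248.
P(X ∈ {b, c, d}) = 0.246 + 0.166 + 0.248 = 0.660; P(Y=a, X ∈ {b, c, d}) = 0.086 + 0.084 + 0.034 = 0.204.
P(Y=a | X ∈ {b, c, d}) = 0.204/0.660 = 0.309.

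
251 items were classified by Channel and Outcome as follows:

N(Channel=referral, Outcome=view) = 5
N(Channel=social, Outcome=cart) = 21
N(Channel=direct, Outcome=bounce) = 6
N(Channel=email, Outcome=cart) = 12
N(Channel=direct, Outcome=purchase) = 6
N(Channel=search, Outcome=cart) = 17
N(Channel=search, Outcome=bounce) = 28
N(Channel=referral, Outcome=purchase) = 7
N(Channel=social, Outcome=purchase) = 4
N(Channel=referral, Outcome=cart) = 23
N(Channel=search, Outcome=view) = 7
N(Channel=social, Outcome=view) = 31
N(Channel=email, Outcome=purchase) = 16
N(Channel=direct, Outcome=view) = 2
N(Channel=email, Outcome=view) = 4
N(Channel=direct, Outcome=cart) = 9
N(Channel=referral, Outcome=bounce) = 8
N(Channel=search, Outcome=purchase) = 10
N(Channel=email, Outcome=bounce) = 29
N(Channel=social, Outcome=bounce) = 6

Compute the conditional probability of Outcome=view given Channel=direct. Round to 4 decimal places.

0.0870

Total with Channel=direct: 6 + 2 + 9 + 6 = 23.
P(Outcome=view | Channel=direct) = 2/23 = 0.0870.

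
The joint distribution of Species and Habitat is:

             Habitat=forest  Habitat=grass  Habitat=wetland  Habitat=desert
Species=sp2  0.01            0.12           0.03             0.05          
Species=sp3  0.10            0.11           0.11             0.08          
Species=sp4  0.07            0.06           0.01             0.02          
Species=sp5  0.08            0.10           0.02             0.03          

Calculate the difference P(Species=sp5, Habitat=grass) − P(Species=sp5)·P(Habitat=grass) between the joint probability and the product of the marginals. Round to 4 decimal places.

0.0103

P(Species=sp5) = 0.08 + 0.10 + 0.02 + 0.03 = 0.23.
P(Habitat=grass) = 0.12 + 0.11 + 0.06 + 0.10 = 0.39.
P(Species=sp5, Habitat=grass) − P(Species=sp5)P(Habitat=grass) = 0.10 − 0.23×0.39 = 0.0103.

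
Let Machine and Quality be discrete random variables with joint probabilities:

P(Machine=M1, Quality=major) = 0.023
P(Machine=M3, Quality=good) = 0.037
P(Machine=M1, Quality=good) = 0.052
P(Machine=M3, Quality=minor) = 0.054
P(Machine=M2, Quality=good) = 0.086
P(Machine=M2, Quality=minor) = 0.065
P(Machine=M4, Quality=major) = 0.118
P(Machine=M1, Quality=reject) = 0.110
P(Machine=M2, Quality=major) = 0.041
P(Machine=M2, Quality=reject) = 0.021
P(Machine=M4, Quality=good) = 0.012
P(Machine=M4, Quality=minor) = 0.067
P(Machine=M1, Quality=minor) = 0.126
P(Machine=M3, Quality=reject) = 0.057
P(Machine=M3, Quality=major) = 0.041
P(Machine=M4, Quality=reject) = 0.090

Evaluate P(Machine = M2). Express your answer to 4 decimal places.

0.2130

P(Machine=M2) = 0.086 + 0.065 + 0.041 + 0.021 = 0.213.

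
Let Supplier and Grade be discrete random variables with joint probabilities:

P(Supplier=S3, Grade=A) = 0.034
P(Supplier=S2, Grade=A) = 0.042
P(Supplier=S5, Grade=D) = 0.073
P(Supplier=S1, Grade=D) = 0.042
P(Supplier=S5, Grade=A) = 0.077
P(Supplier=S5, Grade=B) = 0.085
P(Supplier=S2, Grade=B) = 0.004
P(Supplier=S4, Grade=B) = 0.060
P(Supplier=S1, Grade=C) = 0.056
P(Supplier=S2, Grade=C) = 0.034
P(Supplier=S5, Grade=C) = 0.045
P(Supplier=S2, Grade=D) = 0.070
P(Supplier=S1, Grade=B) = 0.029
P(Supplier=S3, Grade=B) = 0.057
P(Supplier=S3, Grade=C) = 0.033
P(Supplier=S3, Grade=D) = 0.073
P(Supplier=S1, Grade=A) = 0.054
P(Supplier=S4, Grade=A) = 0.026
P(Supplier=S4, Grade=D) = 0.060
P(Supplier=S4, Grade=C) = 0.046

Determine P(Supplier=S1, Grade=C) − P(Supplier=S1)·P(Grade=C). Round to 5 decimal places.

P(Supplier=S1) = 0.054 + 0.029 + 0.056 + 0.042 = 0.181.
P(Grade=C) = 0.056 + 0.034 + 0.033 + 0.046 + 0.045 = 0.214.
P(Supplier=S1, Grade=C) − P(Supplier=S1)P(Grade=C) = 0.056 − 0.181×0.214 = 0.01727.

0.01727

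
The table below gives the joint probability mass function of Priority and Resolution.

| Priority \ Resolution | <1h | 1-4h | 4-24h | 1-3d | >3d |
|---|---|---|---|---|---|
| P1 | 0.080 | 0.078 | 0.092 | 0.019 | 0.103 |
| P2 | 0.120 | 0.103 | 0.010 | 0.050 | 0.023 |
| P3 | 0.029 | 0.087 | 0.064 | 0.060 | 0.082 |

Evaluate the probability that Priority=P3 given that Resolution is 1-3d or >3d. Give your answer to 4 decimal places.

0.4214

P(Resolution=1-3d) = 0.019 + 0.050 + 0.060 = 0.129.
P(Resolution=>3d) = 0.103 + 0.023 + 0.082 = 0.208.
P(Resolution ∈ {1-3d, >3d}) = 0.129 + 0.208 = 0.337; P(Priority=P3, Resolution ∈ {1-3d, >3d}) = 0.060 + 0.082 = 0.142.
P(Priority=P3 | Resolution ∈ {1-3d, >3d}) = 0.142/0.337 = 0.4214.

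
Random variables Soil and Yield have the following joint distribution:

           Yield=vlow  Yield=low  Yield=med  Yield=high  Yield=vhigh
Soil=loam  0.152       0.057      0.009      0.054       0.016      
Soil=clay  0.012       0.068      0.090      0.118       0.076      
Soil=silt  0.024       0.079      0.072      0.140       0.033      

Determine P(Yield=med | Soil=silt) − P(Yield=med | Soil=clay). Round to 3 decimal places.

P(Soil=silt) = 0.024 + 0.079 + 0.072 + 0.140 + 0.033 = 0.348; P(Yield=med | Soil=silt) = 0.072/0.348 = 0.2069.
P(Soil=clay) = 0.012 + 0.068 + 0.090 + 0.118 + 0.076 = 0.364; P(Yield=med | Soil=clay) = 0.090/0.364 = 0.2473.
Difference = -0.040.

-0.040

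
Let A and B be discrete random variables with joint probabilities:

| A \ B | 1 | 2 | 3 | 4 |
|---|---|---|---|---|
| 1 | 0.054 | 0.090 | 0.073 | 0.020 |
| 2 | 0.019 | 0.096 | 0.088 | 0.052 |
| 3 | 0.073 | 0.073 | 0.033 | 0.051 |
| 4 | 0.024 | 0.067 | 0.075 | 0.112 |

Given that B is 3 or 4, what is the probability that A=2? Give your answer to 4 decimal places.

0.2778

P(B=3) = 0.073 + 0.088 + 0.033 + 0.075 = 0.269.
P(B=4) = 0.020 + 0.052 + 0.051 + 0.112 = 0.235.
P(B ∈ {3, 4}) = 0.269 + 0.235 = 0.504; P(A=2, B ∈ {3, 4}) = 0.088 + 0.052 = 0.140.
P(A=2 | B ∈ {3, 4}) = 0.140/0.504 = 0.2778.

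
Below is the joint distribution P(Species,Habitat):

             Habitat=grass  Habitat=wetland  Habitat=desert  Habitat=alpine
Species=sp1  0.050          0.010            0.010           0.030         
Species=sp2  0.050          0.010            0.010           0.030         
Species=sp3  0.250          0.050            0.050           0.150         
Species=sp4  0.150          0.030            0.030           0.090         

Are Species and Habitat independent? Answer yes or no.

Every cell satisfies P(Species,Habitat) = P(Species)·P(Habitat). For instance P(Species=sp3) = 0.500, P(Habitat=grass) = 0.500, and 0.500×0.500 = 0.250 matches the joint entry. So Species and Habitat are independent.

yes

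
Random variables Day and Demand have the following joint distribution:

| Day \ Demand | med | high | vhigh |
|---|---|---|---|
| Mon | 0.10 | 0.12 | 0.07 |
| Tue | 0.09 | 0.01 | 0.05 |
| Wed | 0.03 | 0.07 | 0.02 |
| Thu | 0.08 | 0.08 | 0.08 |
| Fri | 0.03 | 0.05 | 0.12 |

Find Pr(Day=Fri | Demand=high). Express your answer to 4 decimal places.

P(Demand=high) = 0.12 + 0.01 + 0.07 + 0.08 + 0.05 = 0.33.
P(Day=Fri | Demand=high) = 0.05/0.33 = 0.1515.

0.1515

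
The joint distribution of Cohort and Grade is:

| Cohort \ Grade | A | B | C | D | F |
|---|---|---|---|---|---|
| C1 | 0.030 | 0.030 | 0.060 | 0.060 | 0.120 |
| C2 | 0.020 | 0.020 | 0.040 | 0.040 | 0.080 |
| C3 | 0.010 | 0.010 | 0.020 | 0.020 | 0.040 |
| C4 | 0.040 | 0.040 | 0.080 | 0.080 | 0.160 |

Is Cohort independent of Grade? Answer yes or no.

Every cell satisfies P(Cohort,Grade) = P(Cohort)·P(Grade). For instance P(Cohort=C1) = 0.300, P(Grade=C) = 0.200, and 0.300×0.200 = 0.060 matches the joint entry. So Cohort and Grade are independent.

yes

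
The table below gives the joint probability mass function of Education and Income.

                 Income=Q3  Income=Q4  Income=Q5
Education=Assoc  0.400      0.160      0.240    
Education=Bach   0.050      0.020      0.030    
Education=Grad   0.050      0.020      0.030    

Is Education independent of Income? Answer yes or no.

yes

Every cell satisfies P(Education,Income) = P(Education)·P(Income). For instance P(Education=Assoc) = 0.800, P(Income=Q3) = 0.500, and 0.800×0.500 = 0.400 matches the joint entry. So Education and Income are independent.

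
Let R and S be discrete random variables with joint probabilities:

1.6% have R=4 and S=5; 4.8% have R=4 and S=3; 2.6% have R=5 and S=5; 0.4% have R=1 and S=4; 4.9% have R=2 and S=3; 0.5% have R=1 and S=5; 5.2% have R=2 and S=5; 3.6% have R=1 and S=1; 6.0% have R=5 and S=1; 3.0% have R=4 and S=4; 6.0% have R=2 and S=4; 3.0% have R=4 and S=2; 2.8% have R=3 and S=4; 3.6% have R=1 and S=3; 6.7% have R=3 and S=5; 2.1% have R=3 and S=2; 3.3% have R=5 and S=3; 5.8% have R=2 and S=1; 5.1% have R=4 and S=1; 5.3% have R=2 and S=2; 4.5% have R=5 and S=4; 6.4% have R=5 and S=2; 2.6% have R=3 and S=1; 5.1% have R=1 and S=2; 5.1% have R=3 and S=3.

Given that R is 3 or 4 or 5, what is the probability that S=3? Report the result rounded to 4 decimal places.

0.2215

P(R=3) = 0.026 + 0.021 + 0.051 + 0.028 + 0.067 = 0.193.
P(R=4) = 0.051 + 0.030 + 0.048 + 0.030 + 0.016 = 0.175.
P(R=5) = 0.060 + 0.064 + 0.033 + 0.045 + 0.026 = 0.228.
P(R ∈ {3, 4, 5}) = 0.193 + 0.175 + 0.228 = 0.596; P(S=3, R ∈ {3, 4, 5}) = 0.051 + 0.048 + 0.033 = 0.132.
P(S=3 | R ∈ {3, 4, 5}) = 0.132/0.596 = 0.2215.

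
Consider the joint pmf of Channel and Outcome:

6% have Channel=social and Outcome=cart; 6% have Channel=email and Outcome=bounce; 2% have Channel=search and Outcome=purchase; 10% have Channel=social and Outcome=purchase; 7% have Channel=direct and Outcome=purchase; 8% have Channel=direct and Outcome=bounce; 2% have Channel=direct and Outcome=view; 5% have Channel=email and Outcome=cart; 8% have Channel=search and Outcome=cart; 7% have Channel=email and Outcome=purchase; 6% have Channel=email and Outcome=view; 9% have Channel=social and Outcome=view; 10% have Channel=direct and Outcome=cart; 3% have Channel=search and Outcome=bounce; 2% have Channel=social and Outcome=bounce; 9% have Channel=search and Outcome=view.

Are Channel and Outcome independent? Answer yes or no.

no

P(Channel=direct) = 0.27 and P(Outcome=view) = 0.26, so their product is 0.0702, but P(Channel=direct, Outcome=view) = 0.02. Since these differ, Channel and Outcome are not independent.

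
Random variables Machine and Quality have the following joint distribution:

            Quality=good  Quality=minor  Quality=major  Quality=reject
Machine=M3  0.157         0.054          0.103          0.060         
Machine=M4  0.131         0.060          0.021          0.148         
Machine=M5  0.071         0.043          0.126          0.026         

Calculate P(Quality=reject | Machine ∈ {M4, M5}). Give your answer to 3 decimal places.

P(Machine=M4) = 0.131 + 0.060 + 0.021 + 0.148 = 0.360.
P(Machine=M5) = 0.071 + 0.043 + 0.126 + 0.026 = 0.266.
P(Machine ∈ {M4, M5}) = 0.360 + 0.266 = 0.626; P(Quality=reject, Machine ∈ {M4, M5}) = 0.148 + 0.026 = 0.174.
P(Quality=reject | Machine ∈ {M4, M5}) = 0.174/0.626 = 0.278.

0.278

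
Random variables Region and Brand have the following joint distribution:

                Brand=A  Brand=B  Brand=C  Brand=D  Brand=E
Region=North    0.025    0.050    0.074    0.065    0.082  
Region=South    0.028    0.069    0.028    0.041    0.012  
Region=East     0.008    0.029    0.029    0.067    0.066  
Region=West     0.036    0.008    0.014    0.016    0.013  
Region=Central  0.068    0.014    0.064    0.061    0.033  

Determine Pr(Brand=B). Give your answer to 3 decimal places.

P(Brand=B) = 0.050 + 0.069 + 0.029 + 0.008 + 0.014 = 0.170.

0.170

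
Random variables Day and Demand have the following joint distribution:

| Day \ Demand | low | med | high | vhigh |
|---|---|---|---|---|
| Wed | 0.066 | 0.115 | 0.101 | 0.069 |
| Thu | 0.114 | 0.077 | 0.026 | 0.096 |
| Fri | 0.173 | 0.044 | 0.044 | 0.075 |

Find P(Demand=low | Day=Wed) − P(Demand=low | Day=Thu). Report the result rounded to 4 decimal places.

-0.1762

P(Day=Wed) = 0.066 + 0.115 + 0.101 + 0.069 = 0.351; P(Demand=low | Day=Wed) = 0.066/0.351 = 0.18803.
P(Day=Thu) = 0.114 + 0.077 + 0.026 + 0.096 = 0.313; P(Demand=low | Day=Thu) = 0.114/0.313 = 0.36422.
Difference = -0.1762.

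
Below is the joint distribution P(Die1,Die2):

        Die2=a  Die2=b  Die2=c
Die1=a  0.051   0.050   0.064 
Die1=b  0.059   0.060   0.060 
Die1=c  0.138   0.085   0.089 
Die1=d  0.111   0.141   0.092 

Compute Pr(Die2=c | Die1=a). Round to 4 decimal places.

0.3879

P(Die1=a) = 0.051 + 0.050 + 0.064 = 0.165.
P(Die2=c | Die1=a) = 0.064/0.165 = 0.3879.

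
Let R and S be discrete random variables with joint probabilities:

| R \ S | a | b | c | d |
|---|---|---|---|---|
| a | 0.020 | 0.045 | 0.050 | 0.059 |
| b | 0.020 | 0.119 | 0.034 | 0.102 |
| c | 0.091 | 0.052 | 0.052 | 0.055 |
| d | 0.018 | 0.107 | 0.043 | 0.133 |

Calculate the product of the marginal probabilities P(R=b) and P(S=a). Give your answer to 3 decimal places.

0.041

P(R=b) = 0.020 + 0.119 + 0.034 + 0.102 = 0.275.
P(S=a) = 0.020 + 0.020 + 0.091 + 0.018 = 0.149.
Product: 0.275 × 0.149 = 0.041.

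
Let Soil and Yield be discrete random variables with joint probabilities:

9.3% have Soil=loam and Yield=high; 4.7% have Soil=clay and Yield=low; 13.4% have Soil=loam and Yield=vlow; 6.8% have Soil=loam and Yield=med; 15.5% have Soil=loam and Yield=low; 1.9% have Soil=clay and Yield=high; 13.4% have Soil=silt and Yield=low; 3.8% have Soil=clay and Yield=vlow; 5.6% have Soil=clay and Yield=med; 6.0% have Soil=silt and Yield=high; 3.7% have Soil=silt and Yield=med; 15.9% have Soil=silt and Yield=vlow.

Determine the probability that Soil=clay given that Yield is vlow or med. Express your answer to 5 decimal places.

P(Yield=vlow) = 0.134 + 0.038 + 0.159 = 0.331.
P(Yield=med) = 0.068 + 0.056 + 0.037 = 0.161.
P(Yield ∈ {vlow, med}) = 0.331 + 0.161 = 0.492; P(Soil=clay, Yield ∈ {vlow, med}) = 0.038 + 0.056 = 0.094.
P(Soil=clay | Yield ∈ {vlow, med}) = 0.094/0.492 = 0.19106.

0.19106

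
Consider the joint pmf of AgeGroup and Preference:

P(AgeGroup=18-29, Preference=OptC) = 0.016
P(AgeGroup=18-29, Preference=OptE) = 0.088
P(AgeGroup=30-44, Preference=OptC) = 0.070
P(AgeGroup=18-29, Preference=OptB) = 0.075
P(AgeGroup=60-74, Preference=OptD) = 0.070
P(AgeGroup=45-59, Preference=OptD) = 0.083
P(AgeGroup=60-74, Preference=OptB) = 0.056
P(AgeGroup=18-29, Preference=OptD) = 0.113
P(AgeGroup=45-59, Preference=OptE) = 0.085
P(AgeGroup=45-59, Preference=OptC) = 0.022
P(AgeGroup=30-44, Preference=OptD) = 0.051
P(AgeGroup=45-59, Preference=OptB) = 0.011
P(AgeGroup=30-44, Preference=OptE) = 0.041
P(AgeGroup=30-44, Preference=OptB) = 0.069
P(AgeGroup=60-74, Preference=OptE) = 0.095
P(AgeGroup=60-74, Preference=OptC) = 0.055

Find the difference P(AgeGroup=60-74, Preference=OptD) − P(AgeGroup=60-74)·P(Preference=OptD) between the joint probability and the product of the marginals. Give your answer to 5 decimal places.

P(AgeGroup=60-74) = 0.056 + 0.055 + 0.070 + 0.095 = 0.276.
P(Preference=OptD) = 0.113 + 0.051 + 0.083 + 0.070 = 0.317.
P(AgeGroup=60-74, Preference=OptD) − P(AgeGroup=60-74)P(Preference=OptD) = 0.070 − 0.276×0.317 = -0.01749.

-0.01749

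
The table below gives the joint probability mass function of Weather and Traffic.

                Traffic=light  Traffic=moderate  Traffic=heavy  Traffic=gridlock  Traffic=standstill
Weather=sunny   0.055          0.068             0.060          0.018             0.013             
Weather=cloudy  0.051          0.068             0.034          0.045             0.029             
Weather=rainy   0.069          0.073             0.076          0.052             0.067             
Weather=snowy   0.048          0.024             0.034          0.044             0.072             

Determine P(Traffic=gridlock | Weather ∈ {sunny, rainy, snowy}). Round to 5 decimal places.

0.14748

P(Weather=sunny) = 0.055 + 0.068 + 0.060 + 0.018 + 0.013 = 0.214.
P(Weather=rainy) = 0.069 + 0.073 + 0.076 + 0.052 + 0.067 = 0.337.
P(Weather=snowy) = 0.048 + 0.024 + 0.034 + 0.044 + 0.072 = 0.222.
P(Weather ∈ {sunny, rainy, snowy}) = 0.214 + 0.337 + 0.222 = 0.773; P(Traffic=gridlock, Weather ∈ {sunny, rainy, snowy}) = 0.018 + 0.052 + 0.044 = 0.114.
P(Traffic=gridlock | Weather ∈ {sunny, rainy, snowy}) = 0.114/0.773 = 0.14748.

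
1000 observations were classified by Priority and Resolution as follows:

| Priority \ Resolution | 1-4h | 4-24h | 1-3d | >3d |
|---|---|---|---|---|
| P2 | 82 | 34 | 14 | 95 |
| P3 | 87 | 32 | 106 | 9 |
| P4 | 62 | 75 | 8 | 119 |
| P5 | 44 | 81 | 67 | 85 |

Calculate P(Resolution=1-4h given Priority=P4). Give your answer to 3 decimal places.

0.235

Total with Priority=P4: 62 + 75 + 8 + 119 = 264.
P(Resolution=1-4h | Priority=P4) = 62/264 = 0.235.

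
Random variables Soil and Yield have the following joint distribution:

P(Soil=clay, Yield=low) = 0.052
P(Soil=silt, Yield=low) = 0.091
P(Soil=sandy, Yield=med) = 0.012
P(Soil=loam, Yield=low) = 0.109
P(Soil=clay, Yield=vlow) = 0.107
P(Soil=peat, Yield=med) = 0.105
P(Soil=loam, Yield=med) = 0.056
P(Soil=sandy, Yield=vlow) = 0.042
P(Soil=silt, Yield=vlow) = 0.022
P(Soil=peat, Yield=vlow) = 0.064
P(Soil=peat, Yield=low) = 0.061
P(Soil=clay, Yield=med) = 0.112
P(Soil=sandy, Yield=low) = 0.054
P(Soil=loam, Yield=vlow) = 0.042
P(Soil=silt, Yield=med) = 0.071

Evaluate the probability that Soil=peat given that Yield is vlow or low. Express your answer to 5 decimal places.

P(Yield=vlow) = 0.042 + 0.042 + 0.107 + 0.022 + 0.064 = 0.277.
P(Yield=low) = 0.054 + 0.109 + 0.052 + 0.091 + 0.061 = 0.367.
P(Yield ∈ {vlow, low}) = 0.277 + 0.367 = 0.644; P(Soil=peat, Yield ∈ {vlow, low}) = 0.064 + 0.061 = 0.125.
P(Soil=peat | Yield ∈ {vlow, low}) = 0.125/0.644 = 0.19410.

0.19410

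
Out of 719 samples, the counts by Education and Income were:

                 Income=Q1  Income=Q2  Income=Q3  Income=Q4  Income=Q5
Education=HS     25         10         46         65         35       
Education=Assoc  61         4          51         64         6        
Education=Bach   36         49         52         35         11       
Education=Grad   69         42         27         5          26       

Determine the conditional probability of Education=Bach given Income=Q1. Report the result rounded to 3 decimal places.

0.188

Total with Income=Q1: 25 + 61 + 36 + 69 = 191.
P(Education=Bach | Income=Q1) = 36/191 = 0.188.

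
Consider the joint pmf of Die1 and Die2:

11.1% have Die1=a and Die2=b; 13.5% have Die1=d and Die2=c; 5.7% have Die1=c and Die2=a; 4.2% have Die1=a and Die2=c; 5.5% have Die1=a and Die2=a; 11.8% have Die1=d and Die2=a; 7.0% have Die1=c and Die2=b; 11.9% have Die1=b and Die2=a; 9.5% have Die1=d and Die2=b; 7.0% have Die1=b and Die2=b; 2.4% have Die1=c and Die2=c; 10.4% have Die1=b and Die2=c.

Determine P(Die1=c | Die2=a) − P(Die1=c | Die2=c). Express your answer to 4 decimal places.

P(Die2=a) = 0.055 + 0.119 + 0.057 + 0.118 = 0.349; P(Die1=c | Die2=a) = 0.057/0.349 = 0.16332.
P(Die2=c) = 0.042 + 0.104 + 0.024 + 0.135 = 0.305; P(Die1=c | Die2=c) = 0.024/0.305 = 0.07869.
Difference = 0.0846.

0.0846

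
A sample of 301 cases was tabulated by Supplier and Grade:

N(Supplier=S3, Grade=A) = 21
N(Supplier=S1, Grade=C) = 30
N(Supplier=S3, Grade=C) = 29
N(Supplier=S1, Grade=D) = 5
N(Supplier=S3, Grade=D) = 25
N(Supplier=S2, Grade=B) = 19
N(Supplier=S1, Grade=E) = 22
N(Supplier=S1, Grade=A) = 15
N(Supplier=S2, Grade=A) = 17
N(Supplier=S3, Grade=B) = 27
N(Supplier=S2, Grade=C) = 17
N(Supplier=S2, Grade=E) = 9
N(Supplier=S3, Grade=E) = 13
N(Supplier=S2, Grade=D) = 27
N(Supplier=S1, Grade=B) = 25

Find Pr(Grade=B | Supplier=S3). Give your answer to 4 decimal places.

0.2348

Total with Supplier=S3: 21 + 27 + 29 + 25 + 13 = 115.
P(Grade=B | Supplier=S3) = 27/115 = 0.2348.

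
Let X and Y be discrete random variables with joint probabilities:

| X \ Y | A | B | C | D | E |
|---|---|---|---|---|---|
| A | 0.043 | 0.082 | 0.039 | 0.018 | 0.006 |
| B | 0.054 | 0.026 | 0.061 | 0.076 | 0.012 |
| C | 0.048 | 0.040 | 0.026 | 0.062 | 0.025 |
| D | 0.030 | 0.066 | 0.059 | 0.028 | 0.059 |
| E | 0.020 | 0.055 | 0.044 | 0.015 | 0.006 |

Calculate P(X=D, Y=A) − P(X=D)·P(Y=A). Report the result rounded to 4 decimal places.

P(X=D) = 0.030 + 0.066 + 0.059 + 0.028 + 0.059 = 0.242.
P(Y=A) = 0.043 + 0.054 + 0.048 + 0.030 + 0.020 = 0.195.
P(X=D, Y=A) − P(X=D)P(Y=A) = 0.030 − 0.242×0.195 = -0.0172.

-0.0172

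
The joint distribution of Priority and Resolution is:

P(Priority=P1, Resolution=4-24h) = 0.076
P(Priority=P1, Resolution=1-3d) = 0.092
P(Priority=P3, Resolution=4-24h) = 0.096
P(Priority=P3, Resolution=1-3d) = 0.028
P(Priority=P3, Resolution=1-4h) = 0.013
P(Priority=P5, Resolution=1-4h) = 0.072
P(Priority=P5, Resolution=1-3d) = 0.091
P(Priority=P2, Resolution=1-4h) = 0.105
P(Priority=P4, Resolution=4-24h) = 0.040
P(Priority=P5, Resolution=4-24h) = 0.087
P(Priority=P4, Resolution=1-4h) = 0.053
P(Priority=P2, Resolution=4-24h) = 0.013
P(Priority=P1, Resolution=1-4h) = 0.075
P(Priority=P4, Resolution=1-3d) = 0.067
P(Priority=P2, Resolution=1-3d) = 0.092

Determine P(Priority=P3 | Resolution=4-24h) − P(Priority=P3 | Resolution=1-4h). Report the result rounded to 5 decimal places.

P(Resolution=4-24h) = 0.076 + 0.013 + 0.096 + 0.040 + 0.087 = 0.312; P(Priority=P3 | Resolution=4-24h) = 0.096/0.312 = 0.307692.
P(Resolution=1-4h) = 0.075 + 0.105 + 0.013 + 0.053 + 0.072 = 0.318; P(Priority=P3 | Resolution=1-4h) = 0.013/0.318 = 0.040881.
Difference = 0.26681.

0.26681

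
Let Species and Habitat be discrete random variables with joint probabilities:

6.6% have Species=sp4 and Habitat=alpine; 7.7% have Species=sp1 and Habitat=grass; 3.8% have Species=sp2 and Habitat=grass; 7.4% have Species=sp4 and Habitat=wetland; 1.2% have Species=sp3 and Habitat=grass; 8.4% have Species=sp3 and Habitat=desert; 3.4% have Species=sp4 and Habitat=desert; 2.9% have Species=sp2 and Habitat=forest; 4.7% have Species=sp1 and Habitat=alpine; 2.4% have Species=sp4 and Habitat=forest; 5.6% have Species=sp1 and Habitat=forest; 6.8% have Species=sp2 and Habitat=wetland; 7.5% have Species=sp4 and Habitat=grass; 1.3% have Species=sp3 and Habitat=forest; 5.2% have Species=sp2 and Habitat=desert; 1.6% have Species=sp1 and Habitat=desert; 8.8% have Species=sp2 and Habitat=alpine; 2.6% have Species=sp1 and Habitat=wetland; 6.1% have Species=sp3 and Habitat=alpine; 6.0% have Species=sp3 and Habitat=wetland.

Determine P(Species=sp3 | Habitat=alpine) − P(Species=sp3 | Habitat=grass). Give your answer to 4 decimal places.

P(Habitat=alpine) = 0.047 + 0.088 + 0.061 + 0.066 = 0.262; P(Species=sp3 | Habitat=alpine) = 0.061/0.262 = 0.23282.
P(Habitat=grass) = 0.077 + 0.038 + 0.012 + 0.075 = 0.202; P(Species=sp3 | Habitat=grass) = 0.012/0.202 = 0.05941.
Difference = 0.1734.

0.1734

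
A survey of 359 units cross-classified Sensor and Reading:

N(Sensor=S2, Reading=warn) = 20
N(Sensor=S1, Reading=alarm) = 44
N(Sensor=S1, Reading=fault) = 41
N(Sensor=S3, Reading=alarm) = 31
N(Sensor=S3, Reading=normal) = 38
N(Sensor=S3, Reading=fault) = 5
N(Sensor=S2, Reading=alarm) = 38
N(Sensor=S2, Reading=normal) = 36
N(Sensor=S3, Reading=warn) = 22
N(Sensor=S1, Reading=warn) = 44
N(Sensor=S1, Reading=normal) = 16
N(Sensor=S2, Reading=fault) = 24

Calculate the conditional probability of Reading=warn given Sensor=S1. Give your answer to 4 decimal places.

Total with Sensor=S1: 16 + 44 + 44 + 41 = 145.
P(Reading=warn | Sensor=S1) = 44/145 = 0.3034.

0.3034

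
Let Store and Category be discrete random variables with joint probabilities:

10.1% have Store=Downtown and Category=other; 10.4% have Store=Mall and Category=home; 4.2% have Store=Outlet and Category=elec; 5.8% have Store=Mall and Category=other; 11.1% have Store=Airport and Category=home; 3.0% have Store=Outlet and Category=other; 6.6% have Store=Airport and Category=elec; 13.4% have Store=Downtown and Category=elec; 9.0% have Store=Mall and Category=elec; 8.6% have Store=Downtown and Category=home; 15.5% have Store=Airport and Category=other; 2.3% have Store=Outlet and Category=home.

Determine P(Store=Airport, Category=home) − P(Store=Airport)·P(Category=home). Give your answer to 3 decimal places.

0.003

P(Store=Airport) = 0.066 + 0.111 + 0.155 = 0.332.
P(Category=home) = 0.086 + 0.104 + 0.111 + 0.023 = 0.324.
P(Store=Airport, Category=home) − P(Store=Airport)P(Category=home) = 0.111 − 0.332×0.324 = 0.003.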